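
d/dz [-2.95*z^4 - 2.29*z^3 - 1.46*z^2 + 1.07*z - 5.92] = -11.8*z^3 - 6.87*z^2 - 2.92*z + 1.07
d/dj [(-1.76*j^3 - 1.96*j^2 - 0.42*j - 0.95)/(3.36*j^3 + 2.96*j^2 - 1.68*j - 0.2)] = (1.376*j^4 + 8.736*j^3 + 15.168*j^2 + 6.408*j - 1.512)/(11.2896*j^6 + 19.8912*j^5 - 2.528*j^4 - 11.2896*j^3 + 1.6384*j^2 + 0.672*j + 0.04)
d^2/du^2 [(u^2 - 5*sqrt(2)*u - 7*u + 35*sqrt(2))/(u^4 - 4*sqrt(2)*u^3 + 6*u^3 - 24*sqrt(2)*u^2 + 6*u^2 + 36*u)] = 2*(3*u^8 - 42*sqrt(2)*u^7 - 24*u^7 + 46*u^6 + 310*sqrt(2)*u^6 - 3810*u^5 + 3552*sqrt(2)*u^5 - 34920*u^4 + 17250*sqrt(2)*u^4 - 99660*u^3 + 63372*sqrt(2)*u^3 - 90720*u^2 + 147420*sqrt(2)*u^2 - 181440*u + 22680*sqrt(2)*u + 45360*sqrt(2))/(u^3*(u^9 - 12*sqrt(2)*u^8 + 18*u^8 - 216*sqrt(2)*u^7 + 222*u^7 - 1568*sqrt(2)*u^6 + 2268*u^6 - 7488*sqrt(2)*u^5 + 12996*u^5 - 29808*sqrt(2)*u^4 + 36936*u^4 - 66528*sqrt(2)*u^3 + 74088*u^3 - 46656*sqrt(2)*u^2 + 151632*u^2 - 93312*sqrt(2)*u + 23328*u + 46656))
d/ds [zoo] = 0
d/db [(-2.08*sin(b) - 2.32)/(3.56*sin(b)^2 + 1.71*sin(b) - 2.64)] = (7.4048*sin(b)^2 + 16.5184*sin(b) + 9.4584)*cos(b)/(12.6736*sin(b)^4 + 12.1752*sin(b)^3 - 15.8727*sin(b)^2 - 9.0288*sin(b) + 6.9696)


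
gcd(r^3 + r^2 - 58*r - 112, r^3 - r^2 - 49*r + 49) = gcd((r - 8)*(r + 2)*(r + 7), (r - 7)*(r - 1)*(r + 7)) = r + 7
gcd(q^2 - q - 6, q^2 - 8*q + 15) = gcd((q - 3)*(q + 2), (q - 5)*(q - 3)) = q - 3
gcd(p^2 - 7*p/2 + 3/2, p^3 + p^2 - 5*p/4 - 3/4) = 1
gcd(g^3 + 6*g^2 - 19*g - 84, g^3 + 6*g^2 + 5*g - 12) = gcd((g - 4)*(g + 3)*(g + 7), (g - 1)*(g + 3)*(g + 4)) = g + 3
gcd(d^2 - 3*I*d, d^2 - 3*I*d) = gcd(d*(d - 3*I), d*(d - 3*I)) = d^2 - 3*I*d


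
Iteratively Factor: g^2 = (g)*(g)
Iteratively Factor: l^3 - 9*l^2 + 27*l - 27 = (l - 3)*(l^2 - 6*l + 9) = (l - 3)^2*(l - 3)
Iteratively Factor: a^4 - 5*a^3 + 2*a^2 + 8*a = (a - 4)*(a^3 - a^2 - 2*a) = (a - 4)*(a + 1)*(a^2 - 2*a) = a*(a - 4)*(a + 1)*(a - 2)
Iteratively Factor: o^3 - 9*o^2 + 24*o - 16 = (o - 4)*(o^2 - 5*o + 4) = (o - 4)*(o - 1)*(o - 4)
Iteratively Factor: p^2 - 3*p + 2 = (p - 2)*(p - 1)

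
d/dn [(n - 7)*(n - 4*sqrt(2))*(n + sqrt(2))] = 3*n^2 - 14*n - 6*sqrt(2)*n - 8 + 21*sqrt(2)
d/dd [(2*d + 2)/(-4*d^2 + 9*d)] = 2*(4*d^2 + 8*d - 9)/(d^2*(16*d^2 - 72*d + 81))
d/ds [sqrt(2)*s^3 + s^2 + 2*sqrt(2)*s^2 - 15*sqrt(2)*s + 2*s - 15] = 3*sqrt(2)*s^2 + 2*s + 4*sqrt(2)*s - 15*sqrt(2) + 2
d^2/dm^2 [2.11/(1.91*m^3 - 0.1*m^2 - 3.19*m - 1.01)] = ((0.422 - 24.1806*m)*(-1.91*m^3 + 0.1*m^2 + 3.19*m + 1.01) - 2.11*(-11.46*m^2 + 0.4*m + 6.38)*(-5.73*m^2 + 0.2*m + 3.19))/(-1.91*m^3 + 0.1*m^2 + 3.19*m + 1.01)^3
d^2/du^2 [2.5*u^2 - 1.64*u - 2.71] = 5.00000000000000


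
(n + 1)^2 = n^2 + 2*n + 1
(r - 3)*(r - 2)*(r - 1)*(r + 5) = r^4 - r^3 - 19*r^2 + 49*r - 30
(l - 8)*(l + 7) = l^2 - l - 56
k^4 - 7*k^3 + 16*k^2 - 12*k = k*(k - 3)*(k - 2)^2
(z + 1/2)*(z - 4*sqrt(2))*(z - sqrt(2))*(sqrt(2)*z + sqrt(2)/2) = sqrt(2)*z^4 - 10*z^3 + sqrt(2)*z^3 - 10*z^2 + 33*sqrt(2)*z^2/4 - 5*z/2 + 8*sqrt(2)*z + 2*sqrt(2)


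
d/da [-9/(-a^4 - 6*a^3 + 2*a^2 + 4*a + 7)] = 18*(-2*a^3 - 9*a^2 + 2*a + 2)/(-a^4 - 6*a^3 + 2*a^2 + 4*a + 7)^2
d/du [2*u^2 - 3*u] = 4*u - 3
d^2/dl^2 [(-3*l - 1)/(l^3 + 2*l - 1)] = 2*(-(3*l + 1)*(3*l^2 + 2)^2 + 3*(3*l^2 + l*(3*l + 1) + 2)*(l^3 + 2*l - 1))/(l^3 + 2*l - 1)^3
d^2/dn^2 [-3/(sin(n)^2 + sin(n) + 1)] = 3*(4*sin(n)^3 + 3*sin(n)^2 - 9*sin(n) - 7)*sin(n)/(sin(n)^2 + sin(n) + 1)^3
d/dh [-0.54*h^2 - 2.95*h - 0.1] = -1.08*h - 2.95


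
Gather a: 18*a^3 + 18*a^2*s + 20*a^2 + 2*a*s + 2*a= 18*a^3 + a^2*(18*s + 20) + a*(2*s + 2)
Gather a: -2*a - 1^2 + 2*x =-2*a + 2*x - 1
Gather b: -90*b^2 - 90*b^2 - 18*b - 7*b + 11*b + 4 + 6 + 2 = -180*b^2 - 14*b + 12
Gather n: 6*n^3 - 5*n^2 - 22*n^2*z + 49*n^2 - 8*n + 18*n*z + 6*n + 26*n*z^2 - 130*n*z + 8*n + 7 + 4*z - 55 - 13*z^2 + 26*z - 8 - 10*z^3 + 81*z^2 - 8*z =6*n^3 + n^2*(44 - 22*z) + n*(26*z^2 - 112*z + 6) - 10*z^3 + 68*z^2 + 22*z - 56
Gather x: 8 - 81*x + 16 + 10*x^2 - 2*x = 10*x^2 - 83*x + 24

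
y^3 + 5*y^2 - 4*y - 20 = (y - 2)*(y + 2)*(y + 5)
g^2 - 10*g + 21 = (g - 7)*(g - 3)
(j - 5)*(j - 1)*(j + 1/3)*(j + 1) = j^4 - 14*j^3/3 - 8*j^2/3 + 14*j/3 + 5/3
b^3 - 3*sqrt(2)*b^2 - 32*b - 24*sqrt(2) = (b - 6*sqrt(2))*(b + sqrt(2))*(b + 2*sqrt(2))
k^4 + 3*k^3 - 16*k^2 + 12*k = k*(k - 2)*(k - 1)*(k + 6)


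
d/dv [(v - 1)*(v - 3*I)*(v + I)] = 3*v^2 + v*(-2 - 4*I) + 3 + 2*I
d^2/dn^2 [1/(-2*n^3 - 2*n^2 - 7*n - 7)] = 2*(2*(3*n + 1)*(2*n^3 + 2*n^2 + 7*n + 7) - (6*n^2 + 4*n + 7)^2)/(2*n^3 + 2*n^2 + 7*n + 7)^3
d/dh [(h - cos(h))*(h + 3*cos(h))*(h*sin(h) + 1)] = (h - cos(h))*(h + 3*cos(h))*(h*cos(h) + sin(h)) - (h - cos(h))*(h*sin(h) + 1)*(3*sin(h) - 1) + (h + 3*cos(h))*(h*sin(h) + 1)*(sin(h) + 1)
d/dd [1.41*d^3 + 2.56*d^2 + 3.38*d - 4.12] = 4.23*d^2 + 5.12*d + 3.38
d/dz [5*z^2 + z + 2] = 10*z + 1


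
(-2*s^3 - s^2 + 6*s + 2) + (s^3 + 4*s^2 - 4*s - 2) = -s^3 + 3*s^2 + 2*s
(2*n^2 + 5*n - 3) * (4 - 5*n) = -10*n^3 - 17*n^2 + 35*n - 12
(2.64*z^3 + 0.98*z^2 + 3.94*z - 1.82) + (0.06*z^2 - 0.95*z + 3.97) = 2.64*z^3 + 1.04*z^2 + 2.99*z + 2.15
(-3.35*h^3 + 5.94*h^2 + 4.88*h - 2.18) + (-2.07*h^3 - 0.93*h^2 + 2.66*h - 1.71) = -5.42*h^3 + 5.01*h^2 + 7.54*h - 3.89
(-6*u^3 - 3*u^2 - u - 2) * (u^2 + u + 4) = -6*u^5 - 9*u^4 - 28*u^3 - 15*u^2 - 6*u - 8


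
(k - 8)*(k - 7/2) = k^2 - 23*k/2 + 28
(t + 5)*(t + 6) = t^2 + 11*t + 30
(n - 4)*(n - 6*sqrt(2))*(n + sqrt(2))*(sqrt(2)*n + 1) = sqrt(2)*n^4 - 9*n^3 - 4*sqrt(2)*n^3 - 17*sqrt(2)*n^2 + 36*n^2 - 12*n + 68*sqrt(2)*n + 48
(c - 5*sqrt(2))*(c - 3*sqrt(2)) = c^2 - 8*sqrt(2)*c + 30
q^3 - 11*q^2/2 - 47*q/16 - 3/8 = (q - 6)*(q + 1/4)^2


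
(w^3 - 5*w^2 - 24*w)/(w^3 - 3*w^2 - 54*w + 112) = w*(w + 3)/(w^2 + 5*w - 14)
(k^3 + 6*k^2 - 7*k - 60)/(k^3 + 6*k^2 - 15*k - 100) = (k^2 + k - 12)/(k^2 + k - 20)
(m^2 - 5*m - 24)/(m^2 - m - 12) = (m - 8)/(m - 4)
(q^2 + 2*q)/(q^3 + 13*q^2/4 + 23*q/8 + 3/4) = 8*q/(8*q^2 + 10*q + 3)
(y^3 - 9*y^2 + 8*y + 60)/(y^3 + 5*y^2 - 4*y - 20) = (y^2 - 11*y + 30)/(y^2 + 3*y - 10)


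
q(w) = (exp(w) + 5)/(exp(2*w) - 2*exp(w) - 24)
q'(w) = (exp(w) + 5)*(-2*exp(2*w) + 2*exp(w))/(exp(2*w) - 2*exp(w) - 24)^2 + exp(w)/(exp(2*w) - 2*exp(w) - 24)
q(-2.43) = -0.21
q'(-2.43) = -0.00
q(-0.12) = -0.24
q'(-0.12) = -0.03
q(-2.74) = -0.21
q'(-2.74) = -0.00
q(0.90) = -0.33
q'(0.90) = -0.21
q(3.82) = 0.03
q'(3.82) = -0.03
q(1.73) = -3.07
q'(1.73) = -48.04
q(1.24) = -0.45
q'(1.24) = -0.58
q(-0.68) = -0.22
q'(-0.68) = -0.02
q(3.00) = 0.07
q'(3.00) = -0.11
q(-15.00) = -0.21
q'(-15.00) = 0.00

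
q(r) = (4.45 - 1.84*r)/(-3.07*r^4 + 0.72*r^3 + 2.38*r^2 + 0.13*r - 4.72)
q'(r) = (4.45 - 1.84*r)*(12.28*r^3 - 2.16*r^2 - 4.76*r - 0.13)/(-3.07*r^4 + 0.72*r^3 + 2.38*r^2 + 0.13*r - 4.72)^2 - 1.84/(-3.07*r^4 + 0.72*r^3 + 2.38*r^2 + 0.13*r - 4.72) = (-16.9464*r^4 + 57.2956*r^3 - 5.2328*r^2 - 21.182*r + 8.1063)/(9.4249*r^8 - 4.4208*r^7 - 14.0948*r^6 + 2.629*r^5 + 34.8324*r^4 - 6.178*r^3 - 22.4503*r^2 - 1.2272*r + 22.2784)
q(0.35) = -0.87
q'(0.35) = 0.12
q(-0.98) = -1.03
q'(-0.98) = -1.24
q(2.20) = -0.01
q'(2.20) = 0.05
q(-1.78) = -0.24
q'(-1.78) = -0.45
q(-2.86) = -0.05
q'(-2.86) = -0.06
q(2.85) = 0.00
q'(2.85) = 0.00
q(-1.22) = -0.71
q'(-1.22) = -1.29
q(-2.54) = -0.07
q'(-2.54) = -0.10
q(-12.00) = -0.00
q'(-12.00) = -0.00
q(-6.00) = -0.00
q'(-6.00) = -0.00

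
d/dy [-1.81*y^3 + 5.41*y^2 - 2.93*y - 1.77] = -5.43*y^2 + 10.82*y - 2.93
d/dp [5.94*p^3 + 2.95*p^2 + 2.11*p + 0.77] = 17.82*p^2 + 5.9*p + 2.11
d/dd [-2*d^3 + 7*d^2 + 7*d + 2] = -6*d^2 + 14*d + 7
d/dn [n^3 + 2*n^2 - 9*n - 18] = 3*n^2 + 4*n - 9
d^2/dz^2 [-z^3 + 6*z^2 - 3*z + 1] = 12 - 6*z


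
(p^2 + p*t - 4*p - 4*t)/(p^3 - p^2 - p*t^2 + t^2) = (p - 4)/(p^2 - p*t - p + t)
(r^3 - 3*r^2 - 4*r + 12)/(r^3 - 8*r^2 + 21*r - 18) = (r + 2)/(r - 3)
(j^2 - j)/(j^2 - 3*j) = (j - 1)/(j - 3)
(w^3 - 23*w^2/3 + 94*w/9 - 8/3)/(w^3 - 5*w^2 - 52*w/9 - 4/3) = (9*w^2 - 15*w + 4)/(9*w^2 + 9*w + 2)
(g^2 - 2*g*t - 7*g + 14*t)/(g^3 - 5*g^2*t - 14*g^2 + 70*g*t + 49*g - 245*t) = (-g + 2*t)/(-g^2 + 5*g*t + 7*g - 35*t)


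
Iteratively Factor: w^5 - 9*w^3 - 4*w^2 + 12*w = (w + 2)*(w^4 - 2*w^3 - 5*w^2 + 6*w) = (w - 3)*(w + 2)*(w^3 + w^2 - 2*w) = (w - 3)*(w + 2)^2*(w^2 - w) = (w - 3)*(w - 1)*(w + 2)^2*(w)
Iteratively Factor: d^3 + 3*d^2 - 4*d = (d - 1)*(d^2 + 4*d) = (d - 1)*(d + 4)*(d)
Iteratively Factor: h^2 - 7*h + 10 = (h - 5)*(h - 2)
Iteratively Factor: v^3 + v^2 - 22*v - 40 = (v + 4)*(v^2 - 3*v - 10) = (v + 2)*(v + 4)*(v - 5)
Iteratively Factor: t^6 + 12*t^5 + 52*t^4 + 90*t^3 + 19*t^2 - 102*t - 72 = (t + 4)*(t^5 + 8*t^4 + 20*t^3 + 10*t^2 - 21*t - 18) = (t + 3)*(t + 4)*(t^4 + 5*t^3 + 5*t^2 - 5*t - 6) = (t + 3)^2*(t + 4)*(t^3 + 2*t^2 - t - 2) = (t - 1)*(t + 3)^2*(t + 4)*(t^2 + 3*t + 2) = (t - 1)*(t + 1)*(t + 3)^2*(t + 4)*(t + 2)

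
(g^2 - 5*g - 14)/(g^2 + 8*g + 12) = (g - 7)/(g + 6)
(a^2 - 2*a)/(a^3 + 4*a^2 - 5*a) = (a - 2)/(a^2 + 4*a - 5)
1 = 1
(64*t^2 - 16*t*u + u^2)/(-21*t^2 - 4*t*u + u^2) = (-64*t^2 + 16*t*u - u^2)/(21*t^2 + 4*t*u - u^2)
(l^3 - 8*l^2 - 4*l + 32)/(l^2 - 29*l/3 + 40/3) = 3*(l^2 - 4)/(3*l - 5)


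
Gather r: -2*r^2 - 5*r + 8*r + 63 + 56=-2*r^2 + 3*r + 119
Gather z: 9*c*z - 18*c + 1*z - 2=-18*c + z*(9*c + 1) - 2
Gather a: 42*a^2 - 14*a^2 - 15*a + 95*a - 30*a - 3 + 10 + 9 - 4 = 28*a^2 + 50*a + 12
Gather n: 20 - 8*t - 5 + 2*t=15 - 6*t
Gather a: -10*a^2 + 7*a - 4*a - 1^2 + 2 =-10*a^2 + 3*a + 1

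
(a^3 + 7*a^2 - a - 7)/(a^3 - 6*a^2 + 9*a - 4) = (a^2 + 8*a + 7)/(a^2 - 5*a + 4)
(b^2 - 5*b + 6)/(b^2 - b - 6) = (b - 2)/(b + 2)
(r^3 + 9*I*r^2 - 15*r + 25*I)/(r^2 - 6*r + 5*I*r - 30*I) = (r^2 + 4*I*r + 5)/(r - 6)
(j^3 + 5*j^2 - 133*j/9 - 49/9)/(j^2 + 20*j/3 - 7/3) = (9*j^2 - 18*j - 7)/(3*(3*j - 1))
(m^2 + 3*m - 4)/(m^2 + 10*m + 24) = (m - 1)/(m + 6)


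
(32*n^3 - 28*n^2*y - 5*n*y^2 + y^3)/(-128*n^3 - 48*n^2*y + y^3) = (-n + y)/(4*n + y)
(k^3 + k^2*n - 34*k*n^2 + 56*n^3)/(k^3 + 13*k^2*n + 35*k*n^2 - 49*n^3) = (k^2 - 6*k*n + 8*n^2)/(k^2 + 6*k*n - 7*n^2)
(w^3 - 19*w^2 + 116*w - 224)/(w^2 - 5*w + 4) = (w^2 - 15*w + 56)/(w - 1)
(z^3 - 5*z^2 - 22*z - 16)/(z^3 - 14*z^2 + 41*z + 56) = (z + 2)/(z - 7)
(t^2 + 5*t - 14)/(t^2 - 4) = (t + 7)/(t + 2)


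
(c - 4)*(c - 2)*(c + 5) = c^3 - c^2 - 22*c + 40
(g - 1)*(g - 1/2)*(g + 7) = g^3 + 11*g^2/2 - 10*g + 7/2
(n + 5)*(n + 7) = n^2 + 12*n + 35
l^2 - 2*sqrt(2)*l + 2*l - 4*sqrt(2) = (l + 2)*(l - 2*sqrt(2))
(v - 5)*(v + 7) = v^2 + 2*v - 35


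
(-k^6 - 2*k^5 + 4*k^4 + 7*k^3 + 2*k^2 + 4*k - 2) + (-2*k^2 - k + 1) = -k^6 - 2*k^5 + 4*k^4 + 7*k^3 + 3*k - 1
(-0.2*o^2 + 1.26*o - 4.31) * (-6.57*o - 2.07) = 1.314*o^3 - 7.8642*o^2 + 25.7085*o + 8.9217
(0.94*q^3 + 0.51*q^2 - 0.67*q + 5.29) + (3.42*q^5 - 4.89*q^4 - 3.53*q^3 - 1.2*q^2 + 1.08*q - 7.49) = 3.42*q^5 - 4.89*q^4 - 2.59*q^3 - 0.69*q^2 + 0.41*q - 2.2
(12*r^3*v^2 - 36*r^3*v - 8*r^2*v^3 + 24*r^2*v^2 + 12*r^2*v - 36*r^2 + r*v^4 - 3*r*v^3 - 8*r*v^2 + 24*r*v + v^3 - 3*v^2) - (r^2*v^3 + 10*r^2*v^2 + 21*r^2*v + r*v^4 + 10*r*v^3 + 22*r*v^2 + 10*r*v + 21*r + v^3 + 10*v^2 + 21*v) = 12*r^3*v^2 - 36*r^3*v - 9*r^2*v^3 + 14*r^2*v^2 - 9*r^2*v - 36*r^2 - 13*r*v^3 - 30*r*v^2 + 14*r*v - 21*r - 13*v^2 - 21*v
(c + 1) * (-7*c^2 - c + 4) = -7*c^3 - 8*c^2 + 3*c + 4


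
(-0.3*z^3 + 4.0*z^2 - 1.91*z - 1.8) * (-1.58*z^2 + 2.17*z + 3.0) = 0.474*z^5 - 6.971*z^4 + 10.7978*z^3 + 10.6993*z^2 - 9.636*z - 5.4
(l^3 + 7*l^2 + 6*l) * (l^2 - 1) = l^5 + 7*l^4 + 5*l^3 - 7*l^2 - 6*l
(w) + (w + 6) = 2*w + 6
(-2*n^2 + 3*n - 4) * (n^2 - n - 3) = -2*n^4 + 5*n^3 - n^2 - 5*n + 12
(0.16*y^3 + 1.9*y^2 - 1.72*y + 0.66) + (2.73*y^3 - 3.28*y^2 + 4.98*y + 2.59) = 2.89*y^3 - 1.38*y^2 + 3.26*y + 3.25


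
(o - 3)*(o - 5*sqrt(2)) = o^2 - 5*sqrt(2)*o - 3*o + 15*sqrt(2)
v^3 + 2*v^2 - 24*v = v*(v - 4)*(v + 6)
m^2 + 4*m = m*(m + 4)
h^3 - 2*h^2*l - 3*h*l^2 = h*(h - 3*l)*(h + l)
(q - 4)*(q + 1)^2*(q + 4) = q^4 + 2*q^3 - 15*q^2 - 32*q - 16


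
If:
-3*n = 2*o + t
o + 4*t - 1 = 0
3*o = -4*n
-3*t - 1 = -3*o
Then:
No Solution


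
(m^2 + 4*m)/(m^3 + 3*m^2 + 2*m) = (m + 4)/(m^2 + 3*m + 2)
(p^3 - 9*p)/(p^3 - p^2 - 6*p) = (p + 3)/(p + 2)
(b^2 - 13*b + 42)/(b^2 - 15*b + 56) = (b - 6)/(b - 8)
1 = 1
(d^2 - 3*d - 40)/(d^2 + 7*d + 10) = (d - 8)/(d + 2)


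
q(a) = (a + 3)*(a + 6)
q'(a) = 2*a + 9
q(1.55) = 34.35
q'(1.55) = 12.10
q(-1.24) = 8.38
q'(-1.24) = 6.52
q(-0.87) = 10.93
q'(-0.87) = 7.26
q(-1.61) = 6.10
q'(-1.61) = 5.78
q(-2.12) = 3.41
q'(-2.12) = 4.76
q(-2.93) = 0.21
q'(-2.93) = 3.14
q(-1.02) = 9.86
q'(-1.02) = 6.96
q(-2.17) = 3.18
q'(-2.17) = 4.66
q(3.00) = 54.00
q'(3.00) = 15.00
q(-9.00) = 18.00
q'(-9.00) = -9.00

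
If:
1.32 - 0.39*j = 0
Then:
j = 3.38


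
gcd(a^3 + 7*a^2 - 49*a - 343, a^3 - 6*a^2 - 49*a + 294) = a^2 - 49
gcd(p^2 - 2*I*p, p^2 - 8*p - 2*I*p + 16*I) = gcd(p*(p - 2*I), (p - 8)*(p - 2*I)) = p - 2*I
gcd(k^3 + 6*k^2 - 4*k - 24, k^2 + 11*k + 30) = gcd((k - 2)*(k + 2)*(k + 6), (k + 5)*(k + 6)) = k + 6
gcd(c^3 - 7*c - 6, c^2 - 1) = c + 1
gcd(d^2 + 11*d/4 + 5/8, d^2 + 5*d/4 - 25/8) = d + 5/2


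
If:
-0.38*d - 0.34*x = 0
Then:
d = -0.894736842105263*x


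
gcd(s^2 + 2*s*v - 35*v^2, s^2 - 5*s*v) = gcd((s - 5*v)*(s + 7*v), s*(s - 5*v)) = s - 5*v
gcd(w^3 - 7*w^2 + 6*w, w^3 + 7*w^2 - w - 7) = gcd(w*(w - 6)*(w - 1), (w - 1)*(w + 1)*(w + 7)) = w - 1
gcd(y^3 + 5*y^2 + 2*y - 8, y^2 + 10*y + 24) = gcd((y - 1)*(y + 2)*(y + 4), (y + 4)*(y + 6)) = y + 4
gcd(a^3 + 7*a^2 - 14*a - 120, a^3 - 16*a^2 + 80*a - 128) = a - 4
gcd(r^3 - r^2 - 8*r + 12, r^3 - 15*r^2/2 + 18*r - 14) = r^2 - 4*r + 4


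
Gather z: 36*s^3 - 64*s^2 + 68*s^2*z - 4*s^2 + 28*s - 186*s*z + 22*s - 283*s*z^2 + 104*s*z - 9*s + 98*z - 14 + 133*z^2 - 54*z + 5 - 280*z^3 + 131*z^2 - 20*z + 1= 36*s^3 - 68*s^2 + 41*s - 280*z^3 + z^2*(264 - 283*s) + z*(68*s^2 - 82*s + 24) - 8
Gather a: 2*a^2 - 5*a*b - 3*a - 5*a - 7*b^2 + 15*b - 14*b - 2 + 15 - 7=2*a^2 + a*(-5*b - 8) - 7*b^2 + b + 6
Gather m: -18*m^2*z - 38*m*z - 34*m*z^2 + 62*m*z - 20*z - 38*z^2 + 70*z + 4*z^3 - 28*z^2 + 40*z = -18*m^2*z + m*(-34*z^2 + 24*z) + 4*z^3 - 66*z^2 + 90*z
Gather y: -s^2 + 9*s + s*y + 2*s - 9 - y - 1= -s^2 + 11*s + y*(s - 1) - 10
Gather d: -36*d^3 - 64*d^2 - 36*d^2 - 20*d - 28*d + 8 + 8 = -36*d^3 - 100*d^2 - 48*d + 16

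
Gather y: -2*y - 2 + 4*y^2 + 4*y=4*y^2 + 2*y - 2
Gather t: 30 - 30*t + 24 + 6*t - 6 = 48 - 24*t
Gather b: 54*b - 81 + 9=54*b - 72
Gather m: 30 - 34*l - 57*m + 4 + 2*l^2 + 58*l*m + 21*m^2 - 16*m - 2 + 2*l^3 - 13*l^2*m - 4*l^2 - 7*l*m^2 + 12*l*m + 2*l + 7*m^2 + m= 2*l^3 - 2*l^2 - 32*l + m^2*(28 - 7*l) + m*(-13*l^2 + 70*l - 72) + 32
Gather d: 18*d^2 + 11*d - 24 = 18*d^2 + 11*d - 24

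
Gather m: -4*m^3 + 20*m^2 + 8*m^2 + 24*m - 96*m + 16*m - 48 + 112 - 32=-4*m^3 + 28*m^2 - 56*m + 32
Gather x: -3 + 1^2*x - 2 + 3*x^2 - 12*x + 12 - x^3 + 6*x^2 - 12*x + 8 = -x^3 + 9*x^2 - 23*x + 15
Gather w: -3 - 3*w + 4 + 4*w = w + 1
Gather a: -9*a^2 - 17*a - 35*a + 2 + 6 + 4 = -9*a^2 - 52*a + 12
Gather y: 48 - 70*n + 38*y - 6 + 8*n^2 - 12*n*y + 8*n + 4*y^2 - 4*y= 8*n^2 - 62*n + 4*y^2 + y*(34 - 12*n) + 42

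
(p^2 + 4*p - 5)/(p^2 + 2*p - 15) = (p - 1)/(p - 3)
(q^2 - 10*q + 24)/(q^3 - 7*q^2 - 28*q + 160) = (q - 6)/(q^2 - 3*q - 40)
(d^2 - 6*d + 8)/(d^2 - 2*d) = (d - 4)/d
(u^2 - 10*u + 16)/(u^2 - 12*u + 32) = (u - 2)/(u - 4)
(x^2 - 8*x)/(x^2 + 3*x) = (x - 8)/(x + 3)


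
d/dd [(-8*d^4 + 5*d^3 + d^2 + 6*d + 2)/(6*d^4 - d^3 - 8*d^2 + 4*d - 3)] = (-22*d^6 + 116*d^5 - 243*d^4 + 100*d^3 + 13*d^2 + 26*d - 26)/(36*d^8 - 12*d^7 - 95*d^6 + 64*d^5 + 20*d^4 - 58*d^3 + 64*d^2 - 24*d + 9)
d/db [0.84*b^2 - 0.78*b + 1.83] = 1.68*b - 0.78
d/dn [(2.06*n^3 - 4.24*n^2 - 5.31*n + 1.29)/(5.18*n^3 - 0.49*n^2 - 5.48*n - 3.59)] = (20.9538*n^4 + 32.434*n^3 - 21.5995*n^2 + 31.7074*n + 26.1321)/(26.8324*n^6 - 5.0764*n^5 - 56.5327*n^4 - 31.822*n^3 + 33.5486*n^2 + 39.3464*n + 12.8881)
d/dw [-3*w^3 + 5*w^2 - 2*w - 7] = -9*w^2 + 10*w - 2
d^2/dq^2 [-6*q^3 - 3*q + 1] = -36*q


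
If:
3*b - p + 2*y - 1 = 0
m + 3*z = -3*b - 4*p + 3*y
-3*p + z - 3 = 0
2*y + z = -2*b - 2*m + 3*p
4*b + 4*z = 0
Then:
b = 33/26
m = -17/26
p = -37/26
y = -55/26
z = -33/26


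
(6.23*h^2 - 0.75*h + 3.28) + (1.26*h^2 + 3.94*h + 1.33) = 7.49*h^2 + 3.19*h + 4.61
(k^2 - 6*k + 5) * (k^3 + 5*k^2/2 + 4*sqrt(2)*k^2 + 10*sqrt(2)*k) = k^5 - 7*k^4/2 + 4*sqrt(2)*k^4 - 14*sqrt(2)*k^3 - 10*k^3 - 40*sqrt(2)*k^2 + 25*k^2/2 + 50*sqrt(2)*k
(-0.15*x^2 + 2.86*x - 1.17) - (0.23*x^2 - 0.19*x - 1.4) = -0.38*x^2 + 3.05*x + 0.23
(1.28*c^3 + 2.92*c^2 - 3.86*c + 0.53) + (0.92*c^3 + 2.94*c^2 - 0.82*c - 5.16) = 2.2*c^3 + 5.86*c^2 - 4.68*c - 4.63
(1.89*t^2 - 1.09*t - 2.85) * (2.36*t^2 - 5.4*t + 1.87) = 4.4604*t^4 - 12.7784*t^3 + 2.6943*t^2 + 13.3517*t - 5.3295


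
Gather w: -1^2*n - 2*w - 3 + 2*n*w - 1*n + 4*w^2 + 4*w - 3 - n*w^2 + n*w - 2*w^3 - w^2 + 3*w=-2*n - 2*w^3 + w^2*(3 - n) + w*(3*n + 5) - 6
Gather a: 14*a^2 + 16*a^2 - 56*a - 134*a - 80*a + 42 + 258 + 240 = 30*a^2 - 270*a + 540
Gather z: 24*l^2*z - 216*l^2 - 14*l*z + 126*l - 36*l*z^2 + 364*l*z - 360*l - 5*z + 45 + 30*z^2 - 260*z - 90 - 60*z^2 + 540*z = -216*l^2 - 234*l + z^2*(-36*l - 30) + z*(24*l^2 + 350*l + 275) - 45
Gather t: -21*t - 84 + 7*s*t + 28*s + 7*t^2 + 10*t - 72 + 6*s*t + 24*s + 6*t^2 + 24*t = 52*s + 13*t^2 + t*(13*s + 13) - 156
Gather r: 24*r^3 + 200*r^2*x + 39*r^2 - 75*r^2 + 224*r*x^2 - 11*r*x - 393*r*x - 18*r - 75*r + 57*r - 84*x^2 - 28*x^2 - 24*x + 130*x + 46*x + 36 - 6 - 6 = 24*r^3 + r^2*(200*x - 36) + r*(224*x^2 - 404*x - 36) - 112*x^2 + 152*x + 24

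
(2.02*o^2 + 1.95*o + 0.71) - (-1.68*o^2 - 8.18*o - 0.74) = 3.7*o^2 + 10.13*o + 1.45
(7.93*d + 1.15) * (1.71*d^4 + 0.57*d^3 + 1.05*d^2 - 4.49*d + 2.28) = 13.5603*d^5 + 6.4866*d^4 + 8.982*d^3 - 34.3982*d^2 + 12.9169*d + 2.622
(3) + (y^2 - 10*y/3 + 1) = y^2 - 10*y/3 + 4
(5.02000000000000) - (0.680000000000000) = 4.34000000000000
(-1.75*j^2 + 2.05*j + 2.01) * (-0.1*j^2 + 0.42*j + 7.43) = 0.175*j^4 - 0.94*j^3 - 12.3425*j^2 + 16.0757*j + 14.9343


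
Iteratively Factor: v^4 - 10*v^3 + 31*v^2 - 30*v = (v - 3)*(v^3 - 7*v^2 + 10*v) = v*(v - 3)*(v^2 - 7*v + 10) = v*(v - 3)*(v - 2)*(v - 5)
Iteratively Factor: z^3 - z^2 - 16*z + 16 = (z + 4)*(z^2 - 5*z + 4) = (z - 4)*(z + 4)*(z - 1)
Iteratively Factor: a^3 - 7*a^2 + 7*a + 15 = (a - 3)*(a^2 - 4*a - 5) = (a - 3)*(a + 1)*(a - 5)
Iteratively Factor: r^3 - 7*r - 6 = (r + 1)*(r^2 - r - 6) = (r + 1)*(r + 2)*(r - 3)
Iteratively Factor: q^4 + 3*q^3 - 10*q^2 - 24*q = (q - 3)*(q^3 + 6*q^2 + 8*q) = q*(q - 3)*(q^2 + 6*q + 8) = q*(q - 3)*(q + 2)*(q + 4)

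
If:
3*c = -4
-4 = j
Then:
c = -4/3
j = -4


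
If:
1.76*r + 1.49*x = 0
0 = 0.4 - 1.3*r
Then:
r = 0.31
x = -0.36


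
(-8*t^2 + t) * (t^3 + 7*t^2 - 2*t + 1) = -8*t^5 - 55*t^4 + 23*t^3 - 10*t^2 + t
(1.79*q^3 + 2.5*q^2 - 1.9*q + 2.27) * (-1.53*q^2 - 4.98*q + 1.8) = -2.7387*q^5 - 12.7392*q^4 - 6.321*q^3 + 10.4889*q^2 - 14.7246*q + 4.086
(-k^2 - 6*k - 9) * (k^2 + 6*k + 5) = -k^4 - 12*k^3 - 50*k^2 - 84*k - 45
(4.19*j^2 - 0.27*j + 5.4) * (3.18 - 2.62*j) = -10.9778*j^3 + 14.0316*j^2 - 15.0066*j + 17.172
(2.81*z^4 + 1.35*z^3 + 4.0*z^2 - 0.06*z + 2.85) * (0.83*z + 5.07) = 2.3323*z^5 + 15.3672*z^4 + 10.1645*z^3 + 20.2302*z^2 + 2.0613*z + 14.4495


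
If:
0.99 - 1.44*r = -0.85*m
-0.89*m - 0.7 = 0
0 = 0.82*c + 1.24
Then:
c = -1.51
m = -0.79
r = 0.22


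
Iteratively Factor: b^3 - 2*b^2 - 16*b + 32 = (b - 4)*(b^2 + 2*b - 8) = (b - 4)*(b - 2)*(b + 4)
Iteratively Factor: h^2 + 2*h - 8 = (h + 4)*(h - 2)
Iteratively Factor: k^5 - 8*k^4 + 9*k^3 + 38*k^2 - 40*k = (k)*(k^4 - 8*k^3 + 9*k^2 + 38*k - 40) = k*(k - 4)*(k^3 - 4*k^2 - 7*k + 10) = k*(k - 5)*(k - 4)*(k^2 + k - 2) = k*(k - 5)*(k - 4)*(k - 1)*(k + 2)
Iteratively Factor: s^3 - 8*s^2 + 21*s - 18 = (s - 3)*(s^2 - 5*s + 6) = (s - 3)^2*(s - 2)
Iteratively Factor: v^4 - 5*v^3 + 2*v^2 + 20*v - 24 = (v - 2)*(v^3 - 3*v^2 - 4*v + 12) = (v - 3)*(v - 2)*(v^2 - 4) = (v - 3)*(v - 2)*(v + 2)*(v - 2)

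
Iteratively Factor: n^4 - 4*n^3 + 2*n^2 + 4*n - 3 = (n - 1)*(n^3 - 3*n^2 - n + 3) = (n - 3)*(n - 1)*(n^2 - 1) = (n - 3)*(n - 1)^2*(n + 1)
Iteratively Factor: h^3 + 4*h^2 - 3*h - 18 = (h - 2)*(h^2 + 6*h + 9) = (h - 2)*(h + 3)*(h + 3)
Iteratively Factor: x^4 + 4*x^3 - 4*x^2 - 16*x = (x - 2)*(x^3 + 6*x^2 + 8*x) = (x - 2)*(x + 2)*(x^2 + 4*x) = x*(x - 2)*(x + 2)*(x + 4)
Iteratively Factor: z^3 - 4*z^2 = (z)*(z^2 - 4*z) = z^2*(z - 4)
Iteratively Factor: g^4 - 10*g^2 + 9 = (g - 1)*(g^3 + g^2 - 9*g - 9) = (g - 1)*(g + 1)*(g^2 - 9) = (g - 1)*(g + 1)*(g + 3)*(g - 3)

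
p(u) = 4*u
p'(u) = 4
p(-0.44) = -1.76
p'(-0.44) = 4.00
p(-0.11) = -0.44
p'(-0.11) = 4.00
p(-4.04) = -16.16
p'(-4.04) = 4.00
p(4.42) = 17.68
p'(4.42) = 4.00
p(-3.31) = -13.24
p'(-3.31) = 4.00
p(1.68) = 6.72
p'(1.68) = 4.00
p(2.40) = 9.60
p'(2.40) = 4.00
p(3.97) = 15.88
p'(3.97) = 4.00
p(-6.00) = -24.00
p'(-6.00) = 4.00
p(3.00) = 12.00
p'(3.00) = 4.00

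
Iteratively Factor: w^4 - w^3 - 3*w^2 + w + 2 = (w + 1)*(w^3 - 2*w^2 - w + 2) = (w + 1)^2*(w^2 - 3*w + 2) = (w - 2)*(w + 1)^2*(w - 1)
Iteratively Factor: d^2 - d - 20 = (d + 4)*(d - 5)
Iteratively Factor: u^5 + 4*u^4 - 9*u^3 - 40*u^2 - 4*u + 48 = (u - 1)*(u^4 + 5*u^3 - 4*u^2 - 44*u - 48) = (u - 3)*(u - 1)*(u^3 + 8*u^2 + 20*u + 16) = (u - 3)*(u - 1)*(u + 2)*(u^2 + 6*u + 8) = (u - 3)*(u - 1)*(u + 2)*(u + 4)*(u + 2)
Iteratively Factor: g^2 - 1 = (g - 1)*(g + 1)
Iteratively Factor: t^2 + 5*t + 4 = (t + 4)*(t + 1)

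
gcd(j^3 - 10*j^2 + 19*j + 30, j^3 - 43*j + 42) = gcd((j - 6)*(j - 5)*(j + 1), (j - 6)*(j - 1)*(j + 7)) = j - 6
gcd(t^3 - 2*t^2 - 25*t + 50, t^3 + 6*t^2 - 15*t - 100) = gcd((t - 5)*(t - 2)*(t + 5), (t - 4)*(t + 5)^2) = t + 5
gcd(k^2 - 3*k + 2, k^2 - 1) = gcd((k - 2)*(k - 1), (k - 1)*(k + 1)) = k - 1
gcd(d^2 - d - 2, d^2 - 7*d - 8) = d + 1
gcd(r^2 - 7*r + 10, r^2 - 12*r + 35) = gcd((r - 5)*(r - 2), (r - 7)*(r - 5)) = r - 5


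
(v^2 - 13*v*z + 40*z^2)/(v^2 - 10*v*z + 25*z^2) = (-v + 8*z)/(-v + 5*z)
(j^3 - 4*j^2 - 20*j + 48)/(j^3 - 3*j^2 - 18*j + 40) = (j - 6)/(j - 5)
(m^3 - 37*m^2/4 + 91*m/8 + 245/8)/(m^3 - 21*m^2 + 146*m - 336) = (8*m^2 - 18*m - 35)/(8*(m^2 - 14*m + 48))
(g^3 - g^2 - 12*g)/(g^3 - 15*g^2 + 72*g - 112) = g*(g + 3)/(g^2 - 11*g + 28)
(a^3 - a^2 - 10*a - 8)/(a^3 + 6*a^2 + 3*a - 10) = (a^2 - 3*a - 4)/(a^2 + 4*a - 5)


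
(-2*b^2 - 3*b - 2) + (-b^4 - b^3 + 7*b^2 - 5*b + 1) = -b^4 - b^3 + 5*b^2 - 8*b - 1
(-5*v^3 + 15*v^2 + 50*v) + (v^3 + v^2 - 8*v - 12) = -4*v^3 + 16*v^2 + 42*v - 12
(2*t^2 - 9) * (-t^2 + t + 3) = -2*t^4 + 2*t^3 + 15*t^2 - 9*t - 27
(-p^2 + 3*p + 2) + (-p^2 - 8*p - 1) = -2*p^2 - 5*p + 1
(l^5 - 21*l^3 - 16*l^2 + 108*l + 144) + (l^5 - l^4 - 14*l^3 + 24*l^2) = 2*l^5 - l^4 - 35*l^3 + 8*l^2 + 108*l + 144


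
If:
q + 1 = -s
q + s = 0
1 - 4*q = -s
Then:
No Solution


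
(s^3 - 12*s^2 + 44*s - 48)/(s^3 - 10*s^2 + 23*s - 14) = (s^2 - 10*s + 24)/(s^2 - 8*s + 7)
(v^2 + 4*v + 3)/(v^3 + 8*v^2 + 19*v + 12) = 1/(v + 4)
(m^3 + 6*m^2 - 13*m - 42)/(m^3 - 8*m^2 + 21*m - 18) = (m^2 + 9*m + 14)/(m^2 - 5*m + 6)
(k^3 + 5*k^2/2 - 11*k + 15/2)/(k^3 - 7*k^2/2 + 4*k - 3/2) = (k + 5)/(k - 1)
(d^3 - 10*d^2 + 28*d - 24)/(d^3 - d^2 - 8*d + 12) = (d - 6)/(d + 3)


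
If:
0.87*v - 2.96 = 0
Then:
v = 3.40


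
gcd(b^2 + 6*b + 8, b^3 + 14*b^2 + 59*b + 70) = b + 2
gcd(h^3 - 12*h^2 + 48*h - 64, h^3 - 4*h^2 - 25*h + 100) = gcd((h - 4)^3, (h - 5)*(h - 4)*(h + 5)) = h - 4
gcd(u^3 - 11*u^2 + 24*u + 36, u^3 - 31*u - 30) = u^2 - 5*u - 6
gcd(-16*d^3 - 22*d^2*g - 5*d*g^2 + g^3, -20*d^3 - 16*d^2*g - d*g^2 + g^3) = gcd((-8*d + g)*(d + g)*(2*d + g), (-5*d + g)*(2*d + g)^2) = 2*d + g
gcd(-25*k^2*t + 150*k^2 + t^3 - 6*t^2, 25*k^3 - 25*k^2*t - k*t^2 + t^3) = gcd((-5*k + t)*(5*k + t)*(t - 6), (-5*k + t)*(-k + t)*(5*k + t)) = -25*k^2 + t^2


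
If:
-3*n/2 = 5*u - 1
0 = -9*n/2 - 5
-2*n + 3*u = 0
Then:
No Solution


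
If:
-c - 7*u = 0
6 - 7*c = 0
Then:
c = 6/7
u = -6/49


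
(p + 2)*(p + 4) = p^2 + 6*p + 8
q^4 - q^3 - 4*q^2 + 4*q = q*(q - 2)*(q - 1)*(q + 2)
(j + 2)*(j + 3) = j^2 + 5*j + 6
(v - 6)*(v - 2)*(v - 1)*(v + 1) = v^4 - 8*v^3 + 11*v^2 + 8*v - 12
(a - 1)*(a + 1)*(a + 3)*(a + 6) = a^4 + 9*a^3 + 17*a^2 - 9*a - 18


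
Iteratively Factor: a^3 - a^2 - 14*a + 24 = (a - 2)*(a^2 + a - 12) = (a - 3)*(a - 2)*(a + 4)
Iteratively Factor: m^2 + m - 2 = (m - 1)*(m + 2)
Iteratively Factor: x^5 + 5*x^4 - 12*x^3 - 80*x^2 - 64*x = (x - 4)*(x^4 + 9*x^3 + 24*x^2 + 16*x) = (x - 4)*(x + 1)*(x^3 + 8*x^2 + 16*x) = (x - 4)*(x + 1)*(x + 4)*(x^2 + 4*x) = x*(x - 4)*(x + 1)*(x + 4)*(x + 4)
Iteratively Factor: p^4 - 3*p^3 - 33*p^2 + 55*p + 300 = (p - 5)*(p^3 + 2*p^2 - 23*p - 60) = (p - 5)*(p + 4)*(p^2 - 2*p - 15) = (p - 5)^2*(p + 4)*(p + 3)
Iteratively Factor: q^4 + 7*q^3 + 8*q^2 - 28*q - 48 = (q + 2)*(q^3 + 5*q^2 - 2*q - 24) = (q + 2)*(q + 4)*(q^2 + q - 6) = (q + 2)*(q + 3)*(q + 4)*(q - 2)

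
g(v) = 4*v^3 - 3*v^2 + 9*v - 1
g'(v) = 12*v^2 - 6*v + 9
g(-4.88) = -581.22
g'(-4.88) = 324.05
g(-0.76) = -11.33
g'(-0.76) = 20.49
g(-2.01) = -63.69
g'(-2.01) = 69.54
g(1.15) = 11.47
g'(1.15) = 17.97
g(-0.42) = -5.61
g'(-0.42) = 13.64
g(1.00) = 9.00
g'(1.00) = 15.00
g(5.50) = 623.25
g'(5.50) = 339.00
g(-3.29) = -205.53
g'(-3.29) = 158.63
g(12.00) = 6587.00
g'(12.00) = 1665.00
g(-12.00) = -7453.00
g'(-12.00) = 1809.00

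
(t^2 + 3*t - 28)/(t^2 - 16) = (t + 7)/(t + 4)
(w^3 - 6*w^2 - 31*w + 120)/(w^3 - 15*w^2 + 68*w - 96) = (w + 5)/(w - 4)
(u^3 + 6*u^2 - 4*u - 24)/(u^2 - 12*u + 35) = (u^3 + 6*u^2 - 4*u - 24)/(u^2 - 12*u + 35)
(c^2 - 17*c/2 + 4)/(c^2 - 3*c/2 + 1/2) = (c - 8)/(c - 1)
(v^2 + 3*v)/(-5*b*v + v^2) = (v + 3)/(-5*b + v)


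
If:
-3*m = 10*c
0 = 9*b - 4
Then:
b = 4/9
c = -3*m/10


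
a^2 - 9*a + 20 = (a - 5)*(a - 4)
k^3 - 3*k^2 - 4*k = k*(k - 4)*(k + 1)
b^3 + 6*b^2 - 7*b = b*(b - 1)*(b + 7)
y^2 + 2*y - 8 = (y - 2)*(y + 4)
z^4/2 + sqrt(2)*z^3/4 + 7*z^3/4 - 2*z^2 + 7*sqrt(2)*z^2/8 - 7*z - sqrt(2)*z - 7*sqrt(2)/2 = (z/2 + 1)*(z - 2)*(z + 7/2)*(z + sqrt(2)/2)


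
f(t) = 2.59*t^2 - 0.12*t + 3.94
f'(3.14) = 16.15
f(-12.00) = 378.34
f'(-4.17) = -21.72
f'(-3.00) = -15.66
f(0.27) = 4.10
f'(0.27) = 1.28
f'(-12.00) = -62.28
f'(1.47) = 7.49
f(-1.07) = 7.03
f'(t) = 5.18*t - 0.12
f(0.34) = 4.20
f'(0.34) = 1.64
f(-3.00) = 27.61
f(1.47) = 9.36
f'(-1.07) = -5.66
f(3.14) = 29.10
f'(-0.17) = -1.00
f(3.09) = 28.30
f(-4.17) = 49.48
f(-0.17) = 4.04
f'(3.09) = 15.89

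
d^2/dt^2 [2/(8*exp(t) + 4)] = (2*exp(t) - 1)*exp(t)/(2*exp(t) + 1)^3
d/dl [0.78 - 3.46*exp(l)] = -3.46*exp(l)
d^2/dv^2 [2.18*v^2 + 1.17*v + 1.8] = 4.36000000000000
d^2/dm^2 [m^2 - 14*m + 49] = 2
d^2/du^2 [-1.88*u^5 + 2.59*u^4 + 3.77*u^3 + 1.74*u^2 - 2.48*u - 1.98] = -37.6*u^3 + 31.08*u^2 + 22.62*u + 3.48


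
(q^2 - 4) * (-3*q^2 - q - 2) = -3*q^4 - q^3 + 10*q^2 + 4*q + 8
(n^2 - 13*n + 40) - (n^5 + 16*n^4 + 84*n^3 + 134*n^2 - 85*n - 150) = -n^5 - 16*n^4 - 84*n^3 - 133*n^2 + 72*n + 190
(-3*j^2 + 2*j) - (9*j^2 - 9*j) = -12*j^2 + 11*j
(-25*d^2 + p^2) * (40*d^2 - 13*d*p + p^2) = -1000*d^4 + 325*d^3*p + 15*d^2*p^2 - 13*d*p^3 + p^4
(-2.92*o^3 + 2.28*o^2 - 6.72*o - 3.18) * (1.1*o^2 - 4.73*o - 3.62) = -3.212*o^5 + 16.3196*o^4 - 7.606*o^3 + 20.034*o^2 + 39.3678*o + 11.5116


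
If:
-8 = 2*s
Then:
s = -4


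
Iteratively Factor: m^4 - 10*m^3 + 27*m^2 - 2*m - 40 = (m + 1)*(m^3 - 11*m^2 + 38*m - 40) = (m - 2)*(m + 1)*(m^2 - 9*m + 20) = (m - 5)*(m - 2)*(m + 1)*(m - 4)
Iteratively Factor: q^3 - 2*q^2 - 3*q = (q + 1)*(q^2 - 3*q) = (q - 3)*(q + 1)*(q)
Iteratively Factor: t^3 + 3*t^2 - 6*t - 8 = (t + 1)*(t^2 + 2*t - 8) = (t - 2)*(t + 1)*(t + 4)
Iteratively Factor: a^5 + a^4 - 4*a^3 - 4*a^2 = (a + 1)*(a^4 - 4*a^2) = a*(a + 1)*(a^3 - 4*a) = a*(a - 2)*(a + 1)*(a^2 + 2*a) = a^2*(a - 2)*(a + 1)*(a + 2)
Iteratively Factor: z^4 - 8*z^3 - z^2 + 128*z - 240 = (z - 3)*(z^3 - 5*z^2 - 16*z + 80) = (z - 5)*(z - 3)*(z^2 - 16) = (z - 5)*(z - 3)*(z + 4)*(z - 4)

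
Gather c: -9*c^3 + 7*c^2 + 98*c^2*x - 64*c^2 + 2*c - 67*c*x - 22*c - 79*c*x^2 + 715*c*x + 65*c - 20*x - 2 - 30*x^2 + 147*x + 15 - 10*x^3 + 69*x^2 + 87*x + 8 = -9*c^3 + c^2*(98*x - 57) + c*(-79*x^2 + 648*x + 45) - 10*x^3 + 39*x^2 + 214*x + 21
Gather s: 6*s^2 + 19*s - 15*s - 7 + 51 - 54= 6*s^2 + 4*s - 10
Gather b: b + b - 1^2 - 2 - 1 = 2*b - 4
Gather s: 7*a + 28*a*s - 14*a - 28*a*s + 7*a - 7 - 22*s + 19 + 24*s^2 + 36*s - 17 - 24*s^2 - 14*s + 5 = 0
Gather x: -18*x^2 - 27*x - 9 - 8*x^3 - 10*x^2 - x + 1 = -8*x^3 - 28*x^2 - 28*x - 8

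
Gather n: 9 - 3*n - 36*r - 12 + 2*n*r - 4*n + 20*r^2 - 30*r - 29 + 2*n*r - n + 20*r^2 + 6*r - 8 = n*(4*r - 8) + 40*r^2 - 60*r - 40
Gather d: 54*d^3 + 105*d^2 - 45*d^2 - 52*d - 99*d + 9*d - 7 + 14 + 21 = 54*d^3 + 60*d^2 - 142*d + 28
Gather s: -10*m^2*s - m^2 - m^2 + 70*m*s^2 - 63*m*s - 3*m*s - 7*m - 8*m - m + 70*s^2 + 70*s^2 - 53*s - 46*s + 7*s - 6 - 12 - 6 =-2*m^2 - 16*m + s^2*(70*m + 140) + s*(-10*m^2 - 66*m - 92) - 24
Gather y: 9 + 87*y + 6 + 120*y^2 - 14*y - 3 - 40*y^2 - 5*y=80*y^2 + 68*y + 12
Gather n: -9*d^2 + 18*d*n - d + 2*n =-9*d^2 - d + n*(18*d + 2)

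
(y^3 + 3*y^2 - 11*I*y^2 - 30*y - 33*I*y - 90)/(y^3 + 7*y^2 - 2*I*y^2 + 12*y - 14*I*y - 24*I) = (y^2 - 11*I*y - 30)/(y^2 + 2*y*(2 - I) - 8*I)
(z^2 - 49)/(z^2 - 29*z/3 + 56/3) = 3*(z + 7)/(3*z - 8)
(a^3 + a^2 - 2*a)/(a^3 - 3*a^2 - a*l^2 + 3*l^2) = a*(a^2 + a - 2)/(a^3 - 3*a^2 - a*l^2 + 3*l^2)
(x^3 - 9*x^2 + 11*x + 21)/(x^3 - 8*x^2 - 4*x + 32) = (x^3 - 9*x^2 + 11*x + 21)/(x^3 - 8*x^2 - 4*x + 32)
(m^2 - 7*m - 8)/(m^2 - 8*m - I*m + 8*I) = (m + 1)/(m - I)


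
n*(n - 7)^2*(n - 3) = n^4 - 17*n^3 + 91*n^2 - 147*n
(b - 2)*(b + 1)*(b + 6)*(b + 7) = b^4 + 12*b^3 + 27*b^2 - 68*b - 84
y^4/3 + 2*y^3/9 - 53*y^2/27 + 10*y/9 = y*(y/3 + 1)*(y - 5/3)*(y - 2/3)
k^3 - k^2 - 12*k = k*(k - 4)*(k + 3)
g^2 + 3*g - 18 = (g - 3)*(g + 6)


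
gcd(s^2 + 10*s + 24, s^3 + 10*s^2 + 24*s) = s^2 + 10*s + 24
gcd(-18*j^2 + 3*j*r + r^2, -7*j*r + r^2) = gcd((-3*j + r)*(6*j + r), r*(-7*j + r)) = 1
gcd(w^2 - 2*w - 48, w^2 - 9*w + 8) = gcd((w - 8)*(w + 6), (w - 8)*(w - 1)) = w - 8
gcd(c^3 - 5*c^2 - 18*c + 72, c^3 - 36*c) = c - 6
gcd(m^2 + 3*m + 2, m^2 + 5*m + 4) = m + 1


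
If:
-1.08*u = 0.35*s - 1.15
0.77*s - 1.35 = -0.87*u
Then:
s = 0.87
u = 0.78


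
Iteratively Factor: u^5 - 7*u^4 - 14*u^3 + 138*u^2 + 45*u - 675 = (u - 5)*(u^4 - 2*u^3 - 24*u^2 + 18*u + 135) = (u - 5)*(u + 3)*(u^3 - 5*u^2 - 9*u + 45) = (u - 5)*(u - 3)*(u + 3)*(u^2 - 2*u - 15) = (u - 5)*(u - 3)*(u + 3)^2*(u - 5)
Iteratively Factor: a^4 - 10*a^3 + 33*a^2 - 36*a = (a)*(a^3 - 10*a^2 + 33*a - 36) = a*(a - 3)*(a^2 - 7*a + 12) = a*(a - 3)^2*(a - 4)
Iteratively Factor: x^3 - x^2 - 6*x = (x)*(x^2 - x - 6) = x*(x + 2)*(x - 3)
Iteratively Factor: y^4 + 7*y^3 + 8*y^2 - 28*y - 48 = (y + 4)*(y^3 + 3*y^2 - 4*y - 12) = (y + 3)*(y + 4)*(y^2 - 4) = (y + 2)*(y + 3)*(y + 4)*(y - 2)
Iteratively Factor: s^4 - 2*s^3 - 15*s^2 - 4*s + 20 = (s + 2)*(s^3 - 4*s^2 - 7*s + 10) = (s + 2)^2*(s^2 - 6*s + 5) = (s - 1)*(s + 2)^2*(s - 5)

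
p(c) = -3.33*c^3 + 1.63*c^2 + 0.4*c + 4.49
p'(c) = -9.99*c^2 + 3.26*c + 0.4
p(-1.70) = 24.88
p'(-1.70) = -34.01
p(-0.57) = 5.41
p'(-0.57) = -4.70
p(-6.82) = 1133.90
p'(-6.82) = -486.49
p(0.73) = 4.36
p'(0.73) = -2.54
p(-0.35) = 4.69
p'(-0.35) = -1.96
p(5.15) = -405.07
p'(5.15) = -247.77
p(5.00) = -369.01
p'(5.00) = -233.05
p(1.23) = 1.25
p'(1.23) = -10.70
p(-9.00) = 2560.49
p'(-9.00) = -838.13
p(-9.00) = 2560.49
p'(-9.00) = -838.13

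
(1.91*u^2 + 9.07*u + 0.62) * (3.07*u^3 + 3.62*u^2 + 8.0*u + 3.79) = 5.8637*u^5 + 34.7591*u^4 + 50.0168*u^3 + 82.0433*u^2 + 39.3353*u + 2.3498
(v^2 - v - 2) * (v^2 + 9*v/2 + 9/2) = v^4 + 7*v^3/2 - 2*v^2 - 27*v/2 - 9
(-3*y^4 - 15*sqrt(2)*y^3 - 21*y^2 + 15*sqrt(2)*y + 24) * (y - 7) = -3*y^5 - 15*sqrt(2)*y^4 + 21*y^4 - 21*y^3 + 105*sqrt(2)*y^3 + 15*sqrt(2)*y^2 + 147*y^2 - 105*sqrt(2)*y + 24*y - 168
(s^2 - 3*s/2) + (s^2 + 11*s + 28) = 2*s^2 + 19*s/2 + 28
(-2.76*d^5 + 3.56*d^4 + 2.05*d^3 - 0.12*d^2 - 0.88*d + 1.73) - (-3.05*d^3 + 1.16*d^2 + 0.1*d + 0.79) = -2.76*d^5 + 3.56*d^4 + 5.1*d^3 - 1.28*d^2 - 0.98*d + 0.94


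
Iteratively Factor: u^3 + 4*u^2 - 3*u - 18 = (u - 2)*(u^2 + 6*u + 9) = (u - 2)*(u + 3)*(u + 3)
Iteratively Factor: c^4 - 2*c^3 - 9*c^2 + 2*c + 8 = (c + 1)*(c^3 - 3*c^2 - 6*c + 8) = (c + 1)*(c + 2)*(c^2 - 5*c + 4) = (c - 4)*(c + 1)*(c + 2)*(c - 1)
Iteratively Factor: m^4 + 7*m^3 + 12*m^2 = (m + 3)*(m^3 + 4*m^2) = m*(m + 3)*(m^2 + 4*m) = m^2*(m + 3)*(m + 4)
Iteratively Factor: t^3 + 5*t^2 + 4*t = (t + 1)*(t^2 + 4*t) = (t + 1)*(t + 4)*(t)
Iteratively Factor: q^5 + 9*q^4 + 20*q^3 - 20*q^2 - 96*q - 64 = (q - 2)*(q^4 + 11*q^3 + 42*q^2 + 64*q + 32) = (q - 2)*(q + 4)*(q^3 + 7*q^2 + 14*q + 8) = (q - 2)*(q + 1)*(q + 4)*(q^2 + 6*q + 8) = (q - 2)*(q + 1)*(q + 2)*(q + 4)*(q + 4)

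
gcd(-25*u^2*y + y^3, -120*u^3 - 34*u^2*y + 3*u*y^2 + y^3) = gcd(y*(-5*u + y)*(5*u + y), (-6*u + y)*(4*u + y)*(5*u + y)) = 5*u + y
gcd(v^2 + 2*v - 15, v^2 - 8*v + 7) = 1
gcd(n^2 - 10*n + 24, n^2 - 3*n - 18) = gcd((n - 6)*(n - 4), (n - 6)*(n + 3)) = n - 6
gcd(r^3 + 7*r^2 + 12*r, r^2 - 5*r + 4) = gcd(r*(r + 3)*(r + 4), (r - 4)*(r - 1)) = 1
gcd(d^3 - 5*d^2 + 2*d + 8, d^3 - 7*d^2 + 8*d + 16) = d^2 - 3*d - 4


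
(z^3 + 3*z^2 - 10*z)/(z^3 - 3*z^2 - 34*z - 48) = z*(-z^2 - 3*z + 10)/(-z^3 + 3*z^2 + 34*z + 48)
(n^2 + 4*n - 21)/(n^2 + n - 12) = (n + 7)/(n + 4)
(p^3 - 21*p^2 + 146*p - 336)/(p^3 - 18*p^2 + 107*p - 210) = (p - 8)/(p - 5)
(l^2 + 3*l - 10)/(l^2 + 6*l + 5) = (l - 2)/(l + 1)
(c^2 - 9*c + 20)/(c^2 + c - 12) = (c^2 - 9*c + 20)/(c^2 + c - 12)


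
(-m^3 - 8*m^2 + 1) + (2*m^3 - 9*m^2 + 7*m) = m^3 - 17*m^2 + 7*m + 1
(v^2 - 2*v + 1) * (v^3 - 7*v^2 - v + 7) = v^5 - 9*v^4 + 14*v^3 + 2*v^2 - 15*v + 7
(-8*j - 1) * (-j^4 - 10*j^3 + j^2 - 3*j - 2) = 8*j^5 + 81*j^4 + 2*j^3 + 23*j^2 + 19*j + 2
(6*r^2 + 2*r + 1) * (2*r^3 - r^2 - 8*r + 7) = 12*r^5 - 2*r^4 - 48*r^3 + 25*r^2 + 6*r + 7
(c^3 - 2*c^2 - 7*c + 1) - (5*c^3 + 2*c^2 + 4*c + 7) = -4*c^3 - 4*c^2 - 11*c - 6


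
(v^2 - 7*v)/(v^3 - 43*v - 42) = v/(v^2 + 7*v + 6)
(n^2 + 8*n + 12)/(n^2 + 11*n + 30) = (n + 2)/(n + 5)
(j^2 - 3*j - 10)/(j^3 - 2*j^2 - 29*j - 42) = (j - 5)/(j^2 - 4*j - 21)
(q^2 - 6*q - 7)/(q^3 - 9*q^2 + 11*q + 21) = 1/(q - 3)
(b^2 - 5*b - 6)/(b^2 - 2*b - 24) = (b + 1)/(b + 4)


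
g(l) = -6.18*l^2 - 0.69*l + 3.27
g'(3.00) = -37.77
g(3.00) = -54.42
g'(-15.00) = 184.71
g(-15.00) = -1376.88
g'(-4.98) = 60.86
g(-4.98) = -146.56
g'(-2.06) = 24.77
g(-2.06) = -21.53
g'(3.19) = -40.12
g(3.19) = -61.82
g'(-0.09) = 0.42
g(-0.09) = 3.28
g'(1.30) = -16.76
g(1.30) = -8.07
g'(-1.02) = 11.92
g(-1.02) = -2.46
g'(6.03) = -75.22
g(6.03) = -225.60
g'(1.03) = -13.42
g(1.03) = -4.00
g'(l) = -12.36*l - 0.69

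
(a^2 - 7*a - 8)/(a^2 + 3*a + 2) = (a - 8)/(a + 2)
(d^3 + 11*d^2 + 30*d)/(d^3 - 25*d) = (d + 6)/(d - 5)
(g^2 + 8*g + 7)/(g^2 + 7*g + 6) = (g + 7)/(g + 6)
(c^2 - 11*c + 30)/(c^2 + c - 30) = (c - 6)/(c + 6)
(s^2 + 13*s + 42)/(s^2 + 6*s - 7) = (s + 6)/(s - 1)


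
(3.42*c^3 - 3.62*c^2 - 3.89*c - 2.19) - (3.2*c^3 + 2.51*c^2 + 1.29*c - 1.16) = 0.22*c^3 - 6.13*c^2 - 5.18*c - 1.03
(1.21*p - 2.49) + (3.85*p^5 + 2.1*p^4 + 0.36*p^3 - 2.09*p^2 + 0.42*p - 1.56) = 3.85*p^5 + 2.1*p^4 + 0.36*p^3 - 2.09*p^2 + 1.63*p - 4.05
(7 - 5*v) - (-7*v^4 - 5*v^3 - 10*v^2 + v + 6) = 7*v^4 + 5*v^3 + 10*v^2 - 6*v + 1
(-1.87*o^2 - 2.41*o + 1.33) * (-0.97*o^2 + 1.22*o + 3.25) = 1.8139*o^4 + 0.0562999999999998*o^3 - 10.3078*o^2 - 6.2099*o + 4.3225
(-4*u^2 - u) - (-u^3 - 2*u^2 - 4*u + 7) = u^3 - 2*u^2 + 3*u - 7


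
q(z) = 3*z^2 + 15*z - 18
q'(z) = 6*z + 15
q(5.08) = 135.62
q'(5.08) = 45.48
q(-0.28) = -21.96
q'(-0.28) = 13.32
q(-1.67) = -34.68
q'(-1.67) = 4.98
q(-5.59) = -8.11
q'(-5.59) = -18.54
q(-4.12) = -28.88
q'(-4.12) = -9.72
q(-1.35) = -32.78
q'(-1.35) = 6.90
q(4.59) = 114.05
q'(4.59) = 42.54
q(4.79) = 122.68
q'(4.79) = 43.74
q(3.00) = 54.00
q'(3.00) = 33.00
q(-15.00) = 432.00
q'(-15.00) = -75.00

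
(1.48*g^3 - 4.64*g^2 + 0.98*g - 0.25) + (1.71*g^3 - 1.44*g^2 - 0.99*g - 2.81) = 3.19*g^3 - 6.08*g^2 - 0.01*g - 3.06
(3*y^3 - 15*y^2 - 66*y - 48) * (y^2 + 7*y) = 3*y^5 + 6*y^4 - 171*y^3 - 510*y^2 - 336*y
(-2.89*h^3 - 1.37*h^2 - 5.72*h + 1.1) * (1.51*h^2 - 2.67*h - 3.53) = -4.3639*h^5 + 5.6476*h^4 + 5.2224*h^3 + 21.7695*h^2 + 17.2546*h - 3.883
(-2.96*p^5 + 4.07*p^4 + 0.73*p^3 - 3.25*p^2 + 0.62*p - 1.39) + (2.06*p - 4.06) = -2.96*p^5 + 4.07*p^4 + 0.73*p^3 - 3.25*p^2 + 2.68*p - 5.45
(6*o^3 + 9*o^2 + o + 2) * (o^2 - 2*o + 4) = 6*o^5 - 3*o^4 + 7*o^3 + 36*o^2 + 8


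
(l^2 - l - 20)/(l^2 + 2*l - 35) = (l + 4)/(l + 7)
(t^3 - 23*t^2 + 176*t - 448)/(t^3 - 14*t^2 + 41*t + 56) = (t - 8)/(t + 1)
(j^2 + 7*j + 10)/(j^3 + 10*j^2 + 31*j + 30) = 1/(j + 3)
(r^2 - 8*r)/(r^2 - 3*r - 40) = r/(r + 5)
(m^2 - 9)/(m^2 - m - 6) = (m + 3)/(m + 2)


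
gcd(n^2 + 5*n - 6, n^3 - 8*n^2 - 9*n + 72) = 1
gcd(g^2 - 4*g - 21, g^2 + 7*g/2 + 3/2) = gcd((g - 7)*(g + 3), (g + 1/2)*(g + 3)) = g + 3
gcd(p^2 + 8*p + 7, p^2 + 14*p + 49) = p + 7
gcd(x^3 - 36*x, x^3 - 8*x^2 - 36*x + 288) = x^2 - 36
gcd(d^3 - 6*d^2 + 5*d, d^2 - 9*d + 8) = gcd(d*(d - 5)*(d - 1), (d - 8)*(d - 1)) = d - 1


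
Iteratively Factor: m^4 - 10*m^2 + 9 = (m + 1)*(m^3 - m^2 - 9*m + 9) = (m - 3)*(m + 1)*(m^2 + 2*m - 3) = (m - 3)*(m - 1)*(m + 1)*(m + 3)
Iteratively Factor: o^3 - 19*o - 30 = (o + 3)*(o^2 - 3*o - 10) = (o + 2)*(o + 3)*(o - 5)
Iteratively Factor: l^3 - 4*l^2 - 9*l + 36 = (l - 4)*(l^2 - 9) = (l - 4)*(l + 3)*(l - 3)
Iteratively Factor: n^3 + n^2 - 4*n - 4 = (n + 2)*(n^2 - n - 2) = (n + 1)*(n + 2)*(n - 2)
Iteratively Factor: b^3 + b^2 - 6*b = (b)*(b^2 + b - 6) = b*(b - 2)*(b + 3)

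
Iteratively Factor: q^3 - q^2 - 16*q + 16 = (q - 1)*(q^2 - 16) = (q - 4)*(q - 1)*(q + 4)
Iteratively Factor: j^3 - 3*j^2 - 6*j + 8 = (j - 4)*(j^2 + j - 2) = (j - 4)*(j - 1)*(j + 2)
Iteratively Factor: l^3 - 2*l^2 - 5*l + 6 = (l - 1)*(l^2 - l - 6) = (l - 1)*(l + 2)*(l - 3)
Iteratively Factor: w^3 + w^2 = (w + 1)*(w^2) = w*(w + 1)*(w)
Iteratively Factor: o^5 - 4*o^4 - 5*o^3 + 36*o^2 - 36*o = (o - 2)*(o^4 - 2*o^3 - 9*o^2 + 18*o) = (o - 3)*(o - 2)*(o^3 + o^2 - 6*o) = o*(o - 3)*(o - 2)*(o^2 + o - 6) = o*(o - 3)*(o - 2)*(o + 3)*(o - 2)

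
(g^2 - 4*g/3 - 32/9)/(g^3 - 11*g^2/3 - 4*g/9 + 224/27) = 3/(3*g - 7)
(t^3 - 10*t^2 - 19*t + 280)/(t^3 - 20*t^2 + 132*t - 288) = (t^2 - 2*t - 35)/(t^2 - 12*t + 36)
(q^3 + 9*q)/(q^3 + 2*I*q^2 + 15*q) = (q + 3*I)/(q + 5*I)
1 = 1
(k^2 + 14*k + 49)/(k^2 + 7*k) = (k + 7)/k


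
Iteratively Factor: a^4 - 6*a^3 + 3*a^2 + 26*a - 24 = (a - 4)*(a^3 - 2*a^2 - 5*a + 6) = (a - 4)*(a - 3)*(a^2 + a - 2) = (a - 4)*(a - 3)*(a + 2)*(a - 1)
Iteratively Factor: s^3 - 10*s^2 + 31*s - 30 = (s - 2)*(s^2 - 8*s + 15) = (s - 3)*(s - 2)*(s - 5)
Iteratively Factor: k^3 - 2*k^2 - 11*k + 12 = (k - 4)*(k^2 + 2*k - 3) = (k - 4)*(k - 1)*(k + 3)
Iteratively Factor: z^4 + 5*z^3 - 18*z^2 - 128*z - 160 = (z + 4)*(z^3 + z^2 - 22*z - 40) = (z - 5)*(z + 4)*(z^2 + 6*z + 8) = (z - 5)*(z + 2)*(z + 4)*(z + 4)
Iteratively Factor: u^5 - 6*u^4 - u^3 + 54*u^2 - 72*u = (u)*(u^4 - 6*u^3 - u^2 + 54*u - 72) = u*(u - 2)*(u^3 - 4*u^2 - 9*u + 36) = u*(u - 4)*(u - 2)*(u^2 - 9) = u*(u - 4)*(u - 3)*(u - 2)*(u + 3)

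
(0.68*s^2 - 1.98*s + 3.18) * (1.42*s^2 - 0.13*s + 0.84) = 0.9656*s^4 - 2.9*s^3 + 5.3442*s^2 - 2.0766*s + 2.6712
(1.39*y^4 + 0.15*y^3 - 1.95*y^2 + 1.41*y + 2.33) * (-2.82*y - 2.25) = -3.9198*y^5 - 3.5505*y^4 + 5.1615*y^3 + 0.411300000000001*y^2 - 9.7431*y - 5.2425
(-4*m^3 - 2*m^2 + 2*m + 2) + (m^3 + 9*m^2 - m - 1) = -3*m^3 + 7*m^2 + m + 1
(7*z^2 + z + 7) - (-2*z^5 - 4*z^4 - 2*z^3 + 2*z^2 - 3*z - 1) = 2*z^5 + 4*z^4 + 2*z^3 + 5*z^2 + 4*z + 8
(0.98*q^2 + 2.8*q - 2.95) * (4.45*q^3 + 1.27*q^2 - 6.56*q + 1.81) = 4.361*q^5 + 13.7046*q^4 - 16.0003*q^3 - 20.3407*q^2 + 24.42*q - 5.3395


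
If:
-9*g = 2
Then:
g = -2/9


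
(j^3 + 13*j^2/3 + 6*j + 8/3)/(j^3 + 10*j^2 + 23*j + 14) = (j + 4/3)/(j + 7)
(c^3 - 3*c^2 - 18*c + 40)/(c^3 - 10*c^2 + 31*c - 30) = (c + 4)/(c - 3)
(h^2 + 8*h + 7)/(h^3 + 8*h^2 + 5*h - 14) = (h + 1)/(h^2 + h - 2)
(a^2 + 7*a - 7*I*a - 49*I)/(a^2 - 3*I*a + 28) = (a + 7)/(a + 4*I)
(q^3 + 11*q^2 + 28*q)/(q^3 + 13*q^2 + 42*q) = (q + 4)/(q + 6)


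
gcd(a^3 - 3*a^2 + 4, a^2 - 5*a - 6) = a + 1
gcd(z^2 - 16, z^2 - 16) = z^2 - 16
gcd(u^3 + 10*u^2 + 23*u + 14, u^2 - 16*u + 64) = 1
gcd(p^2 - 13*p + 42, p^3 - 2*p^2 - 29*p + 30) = p - 6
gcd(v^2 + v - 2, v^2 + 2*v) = v + 2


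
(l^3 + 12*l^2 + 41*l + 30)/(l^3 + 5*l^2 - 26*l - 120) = (l^2 + 6*l + 5)/(l^2 - l - 20)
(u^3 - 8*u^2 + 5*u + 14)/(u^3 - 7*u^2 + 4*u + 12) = (u - 7)/(u - 6)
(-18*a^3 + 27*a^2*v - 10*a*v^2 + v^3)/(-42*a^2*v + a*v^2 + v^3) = (3*a^2 - 4*a*v + v^2)/(v*(7*a + v))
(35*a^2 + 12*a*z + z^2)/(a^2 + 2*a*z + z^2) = (35*a^2 + 12*a*z + z^2)/(a^2 + 2*a*z + z^2)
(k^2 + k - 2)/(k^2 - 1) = (k + 2)/(k + 1)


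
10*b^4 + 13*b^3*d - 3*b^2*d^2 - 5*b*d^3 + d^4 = (-5*b + d)*(-2*b + d)*(b + d)^2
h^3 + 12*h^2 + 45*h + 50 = (h + 2)*(h + 5)^2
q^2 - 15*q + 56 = (q - 8)*(q - 7)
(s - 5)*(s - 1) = s^2 - 6*s + 5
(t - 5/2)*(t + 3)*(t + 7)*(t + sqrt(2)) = t^4 + sqrt(2)*t^3 + 15*t^3/2 - 4*t^2 + 15*sqrt(2)*t^2/2 - 105*t/2 - 4*sqrt(2)*t - 105*sqrt(2)/2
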